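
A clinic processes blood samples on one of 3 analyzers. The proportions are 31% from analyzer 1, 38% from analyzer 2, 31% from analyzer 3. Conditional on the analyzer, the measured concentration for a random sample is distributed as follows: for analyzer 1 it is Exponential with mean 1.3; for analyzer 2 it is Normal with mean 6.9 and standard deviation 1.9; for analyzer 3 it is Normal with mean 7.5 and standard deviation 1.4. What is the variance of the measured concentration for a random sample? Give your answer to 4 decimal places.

9.9340

Per component, 1: μ=1.3, E[X²]=3.38; 2: μ=6.9, E[X²]=51.22; 3: μ=7.5, E[X²]=58.21.
E[X] = 0.31·1.3 + 0.38·6.9 + 0.31·7.5 = 5.35.
E[X²] = 0.31·3.38 + 0.38·51.22 + 0.31·58.21 = 38.5565.
Var(X) = E[X²] − (E[X])² = 38.5565 − 28.6225 = 9.934.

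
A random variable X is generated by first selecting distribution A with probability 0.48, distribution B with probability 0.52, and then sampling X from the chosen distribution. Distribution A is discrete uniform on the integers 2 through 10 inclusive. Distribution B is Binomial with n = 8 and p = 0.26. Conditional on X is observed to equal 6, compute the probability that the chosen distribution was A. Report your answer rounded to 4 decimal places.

0.9559

Likelihoods P(X=6 | ·): A: 0.111111; B: 0.00473654.
Posterior ∝ prior × likelihood. Numerator for A: 0.48·0.111111 = 0.0533333.
Normalizing constant: 0.48·0.111111 + 0.52·0.00473654 = 0.0557963.
P(A | observation) = 0.0533333 / 0.0557963 = 0.955857.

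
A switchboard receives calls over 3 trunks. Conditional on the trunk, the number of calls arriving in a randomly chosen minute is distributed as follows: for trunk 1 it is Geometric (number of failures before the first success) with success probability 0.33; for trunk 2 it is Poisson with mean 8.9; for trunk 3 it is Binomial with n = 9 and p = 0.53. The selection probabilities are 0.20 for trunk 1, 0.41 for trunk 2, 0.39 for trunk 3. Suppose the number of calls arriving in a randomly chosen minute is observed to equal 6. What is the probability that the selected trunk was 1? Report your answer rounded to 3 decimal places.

0.050

Likelihoods P(X=6 | ·): 1: 0.0298513; 2: 0.0941427; 3: 0.193298.
Posterior ∝ prior × likelihood. Numerator for 1: 0.2·0.0298513 = 0.00597025.
Normalizing constant: 0.2·0.0298513 + 0.41·0.0941427 + 0.39·0.193298 = 0.119955.
P(1 | observation) = 0.00597025 / 0.119955 = 0.0497707.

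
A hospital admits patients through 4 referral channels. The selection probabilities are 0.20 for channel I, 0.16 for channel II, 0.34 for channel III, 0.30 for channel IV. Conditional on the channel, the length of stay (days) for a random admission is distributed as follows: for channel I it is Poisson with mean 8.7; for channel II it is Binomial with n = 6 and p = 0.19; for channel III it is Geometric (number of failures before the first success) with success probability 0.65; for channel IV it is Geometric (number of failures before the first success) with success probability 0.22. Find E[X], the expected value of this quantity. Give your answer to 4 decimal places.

3.1691

Component means — I: 8.7; II: 1.14; III: 0.538462; IV: 3.54545.
E[X] = 0.2·8.7 + 0.16·1.14 + 0.34·0.538462 + 0.3·3.54545 = 3.16911.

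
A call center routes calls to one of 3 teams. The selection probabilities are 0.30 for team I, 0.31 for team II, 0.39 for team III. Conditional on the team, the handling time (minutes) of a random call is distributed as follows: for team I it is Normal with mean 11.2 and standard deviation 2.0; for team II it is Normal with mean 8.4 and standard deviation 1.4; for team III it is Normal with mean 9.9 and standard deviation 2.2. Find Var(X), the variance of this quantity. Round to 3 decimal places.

4.894

Per component, I: μ=11.2, E[X²]=129.44; II: μ=8.4, E[X²]=72.52; III: μ=9.9, E[X²]=102.85.
E[X] = 0.3·11.2 + 0.31·8.4 + 0.39·9.9 = 9.825.
E[X²] = 0.3·129.44 + 0.31·72.52 + 0.39·102.85 = 101.425.
Var(X) = E[X²] − (E[X])² = 101.425 − 96.5306 = 4.89408.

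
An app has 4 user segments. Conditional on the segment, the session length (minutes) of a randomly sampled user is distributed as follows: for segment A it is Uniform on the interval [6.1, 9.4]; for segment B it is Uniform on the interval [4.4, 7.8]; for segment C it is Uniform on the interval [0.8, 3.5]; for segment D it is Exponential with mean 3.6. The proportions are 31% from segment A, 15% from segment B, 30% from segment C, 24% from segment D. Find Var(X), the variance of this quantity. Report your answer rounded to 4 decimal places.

Per component, A: μ=7.75, E[X²]=60.97; B: μ=6.1, E[X²]=38.1733; C: μ=2.15, E[X²]=5.23; D: μ=3.6, E[X²]=25.92.
E[X] = 0.31·7.75 + 0.15·6.1 + 0.3·2.15 + 0.24·3.6 = 4.8265.
E[X²] = 0.31·60.97 + 0.15·38.1733 + 0.3·5.23 + 0.24·25.92 = 32.4165.
Var(X) = E[X²] − (E[X])² = 32.4165 − 23.2951 = 9.1214.

9.1214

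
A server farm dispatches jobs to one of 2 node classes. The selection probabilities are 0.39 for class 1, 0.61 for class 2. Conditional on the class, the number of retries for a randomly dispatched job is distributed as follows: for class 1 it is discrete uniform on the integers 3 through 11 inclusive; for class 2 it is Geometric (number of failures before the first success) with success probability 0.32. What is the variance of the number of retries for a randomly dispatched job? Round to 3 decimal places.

12.305

Per component, 1: μ=7, E[X²]=55.6667; 2: μ=2.125, E[X²]=11.1562.
E[X] = 0.39·7 + 0.61·2.125 = 4.02625.
E[X²] = 0.39·55.6667 + 0.61·11.1562 = 28.5153.
Var(X) = E[X²] − (E[X])² = 28.5153 − 16.2107 = 12.3046.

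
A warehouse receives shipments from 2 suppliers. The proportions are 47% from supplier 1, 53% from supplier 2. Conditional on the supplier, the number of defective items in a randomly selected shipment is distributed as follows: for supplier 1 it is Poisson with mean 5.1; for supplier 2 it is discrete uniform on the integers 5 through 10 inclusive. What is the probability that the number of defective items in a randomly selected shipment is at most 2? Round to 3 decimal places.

Conditional on each supplier, P(X ≤ 2): 1: 0.116478; 2: 0.
By total probability, P(X ≤ 2) = 0.47·0.116478 + 0.53·0 = 0.0547448.

0.055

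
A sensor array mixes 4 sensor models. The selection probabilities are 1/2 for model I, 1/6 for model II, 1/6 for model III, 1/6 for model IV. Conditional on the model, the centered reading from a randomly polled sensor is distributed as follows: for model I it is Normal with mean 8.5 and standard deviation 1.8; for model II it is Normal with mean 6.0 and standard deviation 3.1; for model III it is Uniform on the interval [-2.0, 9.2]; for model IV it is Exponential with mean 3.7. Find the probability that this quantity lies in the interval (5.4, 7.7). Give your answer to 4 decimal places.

0.2426

Conditional on each model, P(5.4 < X < 7.7): I: 0.285846; II: 0.285022; III: 0.205357; IV: 0.107567.
By total probability, P(5.4 < X < 7.7) = 0.5·0.285846 + 0.166667·0.285022 + 0.166667·0.205357 + 0.166667·0.107567 = 0.242581.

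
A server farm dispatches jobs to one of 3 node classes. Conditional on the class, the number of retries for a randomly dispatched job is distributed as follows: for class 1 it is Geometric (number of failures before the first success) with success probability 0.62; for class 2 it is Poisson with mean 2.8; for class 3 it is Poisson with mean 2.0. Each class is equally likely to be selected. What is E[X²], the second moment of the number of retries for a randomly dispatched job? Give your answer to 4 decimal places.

6.0014

For each component E[X²] = Var + (mean)², giving 1: 1.3642; 2: 10.64; 3: 6.
Overall E[X²] = 0.333333·1.3642 + 0.333333·10.64 + 0.333333·6 = 6.0014.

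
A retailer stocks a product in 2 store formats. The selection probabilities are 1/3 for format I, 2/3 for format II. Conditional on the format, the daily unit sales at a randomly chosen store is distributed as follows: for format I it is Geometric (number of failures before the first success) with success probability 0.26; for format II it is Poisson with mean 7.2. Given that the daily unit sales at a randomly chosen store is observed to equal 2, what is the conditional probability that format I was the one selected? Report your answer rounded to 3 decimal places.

Likelihoods P(X=2 | ·): I: 0.142376; II: 0.0193515.
Posterior ∝ prior × likelihood. Numerator for I: 0.333333·0.142376 = 0.0474587.
Normalizing constant: 0.333333·0.142376 + 0.666667·0.0193515 = 0.0603597.
P(I | observation) = 0.0474587 / 0.0603597 = 0.786265.

0.786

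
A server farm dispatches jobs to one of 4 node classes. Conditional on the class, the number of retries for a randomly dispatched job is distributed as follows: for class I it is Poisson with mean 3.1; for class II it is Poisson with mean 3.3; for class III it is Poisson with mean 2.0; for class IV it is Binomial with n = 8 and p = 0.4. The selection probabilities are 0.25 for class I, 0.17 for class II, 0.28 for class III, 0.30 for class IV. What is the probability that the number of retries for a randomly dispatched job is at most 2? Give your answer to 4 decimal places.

0.4455

Conditional on each class, P(X ≤ 2): I: 0.401163; II: 0.359426; III: 0.676676; IV: 0.315395.
By total probability, P(X ≤ 2) = 0.25·0.401163 + 0.17·0.359426 + 0.28·0.676676 + 0.3·0.315395 = 0.445481.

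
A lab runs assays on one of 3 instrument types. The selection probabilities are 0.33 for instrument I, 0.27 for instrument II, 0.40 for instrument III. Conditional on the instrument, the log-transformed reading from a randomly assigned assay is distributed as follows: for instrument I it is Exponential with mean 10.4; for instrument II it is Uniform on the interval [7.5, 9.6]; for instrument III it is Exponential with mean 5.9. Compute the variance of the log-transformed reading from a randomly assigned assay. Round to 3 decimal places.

53.452

Per component, I: μ=10.4, E[X²]=216.32; II: μ=8.55, E[X²]=73.47; III: μ=5.9, E[X²]=69.62.
E[X] = 0.33·10.4 + 0.27·8.55 + 0.4·5.9 = 8.1005.
E[X²] = 0.33·216.32 + 0.27·73.47 + 0.4·69.62 = 119.071.
Var(X) = E[X²] − (E[X])² = 119.071 − 65.6181 = 53.4524.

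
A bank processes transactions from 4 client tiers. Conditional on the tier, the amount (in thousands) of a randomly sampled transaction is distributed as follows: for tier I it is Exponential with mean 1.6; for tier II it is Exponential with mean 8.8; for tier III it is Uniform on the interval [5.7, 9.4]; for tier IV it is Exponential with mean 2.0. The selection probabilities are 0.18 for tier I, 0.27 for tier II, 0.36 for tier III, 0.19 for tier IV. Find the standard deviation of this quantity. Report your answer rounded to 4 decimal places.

Per component, I: μ=1.6, E[X²]=5.12; II: μ=8.8, E[X²]=154.88; III: μ=7.55, E[X²]=58.1433; IV: μ=2, E[X²]=8.
E[X] = 0.18·1.6 + 0.27·8.8 + 0.36·7.55 + 0.19·2 = 5.762.
E[X²] = 0.18·5.12 + 0.27·154.88 + 0.36·58.1433 + 0.19·8 = 65.1908.
Var(X) = E[X²] − (E[X])² = 65.1908 − 33.2006 = 31.9902.
SD(X) = √31.9902 = 5.65598.

5.6560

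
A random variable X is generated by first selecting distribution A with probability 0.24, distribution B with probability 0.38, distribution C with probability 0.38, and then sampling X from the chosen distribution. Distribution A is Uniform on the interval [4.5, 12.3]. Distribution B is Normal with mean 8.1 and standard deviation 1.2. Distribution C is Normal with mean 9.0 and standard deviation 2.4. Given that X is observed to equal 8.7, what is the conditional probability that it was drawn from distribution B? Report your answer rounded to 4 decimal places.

Likelihoods f(8.7 | ·): A: 0.128205; B: 0.293388; C: 0.164932.
Posterior ∝ prior × likelihood. Numerator for B: 0.38·0.293388 = 0.111487.
Normalizing constant: 0.24·0.128205 + 0.38·0.293388 + 0.38·0.164932 = 0.204931.
P(B | observation) = 0.111487 / 0.204931 = 0.544024.

0.5440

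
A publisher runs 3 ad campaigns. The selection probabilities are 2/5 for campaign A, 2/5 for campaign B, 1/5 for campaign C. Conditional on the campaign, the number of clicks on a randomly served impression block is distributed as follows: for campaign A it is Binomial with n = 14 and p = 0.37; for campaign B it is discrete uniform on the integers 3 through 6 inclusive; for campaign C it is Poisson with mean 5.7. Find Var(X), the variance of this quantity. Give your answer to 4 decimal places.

3.1562

Per component, A: μ=5.18, E[X²]=30.0958; B: μ=4.5, E[X²]=21.5; C: μ=5.7, E[X²]=38.19.
E[X] = 0.4·5.18 + 0.4·4.5 + 0.2·5.7 = 5.012.
E[X²] = 0.4·30.0958 + 0.4·21.5 + 0.2·38.19 = 28.2763.
Var(X) = E[X²] − (E[X])² = 28.2763 − 25.1201 = 3.15618.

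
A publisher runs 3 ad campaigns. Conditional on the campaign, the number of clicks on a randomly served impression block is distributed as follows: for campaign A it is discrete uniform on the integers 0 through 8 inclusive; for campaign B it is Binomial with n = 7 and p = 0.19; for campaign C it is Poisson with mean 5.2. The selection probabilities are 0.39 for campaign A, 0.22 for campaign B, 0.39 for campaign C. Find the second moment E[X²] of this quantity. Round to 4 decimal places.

22.0398

For each component E[X²] = Var + (mean)², giving A: 22.6667; B: 2.8462; C: 32.24.
Overall E[X²] = 0.39·22.6667 + 0.22·2.8462 + 0.39·32.24 = 22.0398.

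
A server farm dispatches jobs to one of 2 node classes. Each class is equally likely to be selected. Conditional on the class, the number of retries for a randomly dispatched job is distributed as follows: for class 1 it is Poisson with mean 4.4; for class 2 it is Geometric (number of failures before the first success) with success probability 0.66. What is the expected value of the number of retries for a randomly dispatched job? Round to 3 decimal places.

2.458

Component means — 1: 4.4; 2: 0.515152.
E[X] = 0.5·4.4 + 0.5·0.515152 = 2.45758.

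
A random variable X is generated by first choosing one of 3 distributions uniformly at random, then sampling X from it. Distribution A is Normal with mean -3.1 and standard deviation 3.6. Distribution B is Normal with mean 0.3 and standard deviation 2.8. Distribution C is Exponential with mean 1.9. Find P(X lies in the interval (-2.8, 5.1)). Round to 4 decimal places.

Conditional on each component, P(-2.8 < X < 5.1): A: 0.455423; B: 0.822646; C: 0.931725.
By total probability, P(-2.8 < X < 5.1) = 0.333333·0.455423 + 0.333333·0.822646 + 0.333333·0.931725 = 0.736598.

0.7366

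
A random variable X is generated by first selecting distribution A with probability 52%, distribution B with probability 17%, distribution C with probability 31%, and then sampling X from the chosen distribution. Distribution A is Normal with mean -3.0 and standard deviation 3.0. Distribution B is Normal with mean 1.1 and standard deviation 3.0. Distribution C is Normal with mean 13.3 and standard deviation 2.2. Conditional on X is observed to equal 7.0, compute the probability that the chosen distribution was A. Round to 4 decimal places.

0.0598

Likelihoods f(7.0 | ·): A: 0.000514093; B: 0.019227; C: 0.00300463.
Posterior ∝ prior × likelihood. Numerator for A: 0.52·0.000514093 = 0.000267328.
Normalizing constant: 0.52·0.000514093 + 0.17·0.019227 + 0.31·0.00300463 = 0.00446735.
P(A | observation) = 0.000267328 / 0.00446735 = 0.0598404.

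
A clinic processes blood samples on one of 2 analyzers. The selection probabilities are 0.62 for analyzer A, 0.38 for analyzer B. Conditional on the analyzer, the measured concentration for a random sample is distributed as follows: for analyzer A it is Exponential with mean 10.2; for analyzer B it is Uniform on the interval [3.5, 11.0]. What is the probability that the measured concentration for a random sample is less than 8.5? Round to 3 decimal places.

Conditional on each analyzer, P(X < 8.5): A: 0.565402; B: 0.666667.
By total probability, P(X < 8.5) = 0.62·0.565402 + 0.38·0.666667 = 0.603882.

0.604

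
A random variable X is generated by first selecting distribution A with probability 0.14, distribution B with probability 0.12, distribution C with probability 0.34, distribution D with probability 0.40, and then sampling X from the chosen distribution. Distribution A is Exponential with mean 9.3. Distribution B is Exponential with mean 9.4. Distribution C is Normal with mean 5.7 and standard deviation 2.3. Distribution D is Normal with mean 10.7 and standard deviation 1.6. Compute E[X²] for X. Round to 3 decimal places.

105.089

For each component E[X²] = Var + (mean)², giving A: 172.98; B: 176.72; C: 37.78; D: 117.05.
Overall E[X²] = 0.14·172.98 + 0.12·176.72 + 0.34·37.78 + 0.4·117.05 = 105.089.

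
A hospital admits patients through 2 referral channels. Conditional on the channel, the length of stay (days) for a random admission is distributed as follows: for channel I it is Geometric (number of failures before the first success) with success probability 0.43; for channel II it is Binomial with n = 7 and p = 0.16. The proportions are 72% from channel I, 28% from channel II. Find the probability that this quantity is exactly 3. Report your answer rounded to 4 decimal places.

0.0773

Conditional on each channel, P(X = 3): I: 0.079633; II: 0.0713748.
By total probability, P(X = 3) = 0.72·0.079633 + 0.28·0.0713748 = 0.0773207.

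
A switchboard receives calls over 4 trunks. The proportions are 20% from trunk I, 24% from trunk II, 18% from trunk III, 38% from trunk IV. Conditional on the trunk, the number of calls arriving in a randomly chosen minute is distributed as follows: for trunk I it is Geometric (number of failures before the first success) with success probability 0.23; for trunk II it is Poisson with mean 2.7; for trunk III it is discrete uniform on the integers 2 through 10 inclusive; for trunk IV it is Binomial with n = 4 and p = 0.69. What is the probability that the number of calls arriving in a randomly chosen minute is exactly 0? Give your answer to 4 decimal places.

0.0656

Conditional on each trunk, P(X = 0): I: 0.23; II: 0.0672055; III: 0; IV: 0.00923521.
By total probability, P(X = 0) = 0.2·0.23 + 0.24·0.0672055 + 0.18·0 + 0.38·0.00923521 = 0.0656387.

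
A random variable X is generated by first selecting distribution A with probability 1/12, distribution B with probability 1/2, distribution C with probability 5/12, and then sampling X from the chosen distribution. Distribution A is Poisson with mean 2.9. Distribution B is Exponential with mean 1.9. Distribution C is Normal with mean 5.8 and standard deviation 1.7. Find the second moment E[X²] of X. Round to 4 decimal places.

For each component E[X²] = Var + (mean)², giving A: 11.31; B: 7.22; C: 36.53.
Overall E[X²] = 0.0833333·11.31 + 0.5·7.22 + 0.416667·36.53 = 19.7733.

19.7733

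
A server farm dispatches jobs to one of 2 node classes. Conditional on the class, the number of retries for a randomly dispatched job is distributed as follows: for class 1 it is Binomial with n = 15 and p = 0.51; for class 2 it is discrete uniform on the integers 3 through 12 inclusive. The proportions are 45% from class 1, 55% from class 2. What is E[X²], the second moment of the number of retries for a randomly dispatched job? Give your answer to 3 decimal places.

63.497

For each component E[X²] = Var + (mean)², giving 1: 62.271; 2: 64.5.
Overall E[X²] = 0.45·62.271 + 0.55·64.5 = 63.497.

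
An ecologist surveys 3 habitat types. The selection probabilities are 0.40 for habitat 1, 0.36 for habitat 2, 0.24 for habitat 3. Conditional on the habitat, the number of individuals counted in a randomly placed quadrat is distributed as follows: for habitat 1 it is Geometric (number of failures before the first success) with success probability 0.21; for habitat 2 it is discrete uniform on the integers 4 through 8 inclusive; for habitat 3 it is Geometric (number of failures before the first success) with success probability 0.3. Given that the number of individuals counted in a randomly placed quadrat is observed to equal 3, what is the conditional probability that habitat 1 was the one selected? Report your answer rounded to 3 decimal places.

Likelihoods P(X=3 | ·): 1: 0.103538; 2: 0; 3: 0.1029.
Posterior ∝ prior × likelihood. Numerator for 1: 0.4·0.103538 = 0.0414153.
Normalizing constant: 0.4·0.103538 + 0.36·0 + 0.24·0.1029 = 0.0661113.
P(1 | observation) = 0.0414153 / 0.0661113 = 0.626448.

0.626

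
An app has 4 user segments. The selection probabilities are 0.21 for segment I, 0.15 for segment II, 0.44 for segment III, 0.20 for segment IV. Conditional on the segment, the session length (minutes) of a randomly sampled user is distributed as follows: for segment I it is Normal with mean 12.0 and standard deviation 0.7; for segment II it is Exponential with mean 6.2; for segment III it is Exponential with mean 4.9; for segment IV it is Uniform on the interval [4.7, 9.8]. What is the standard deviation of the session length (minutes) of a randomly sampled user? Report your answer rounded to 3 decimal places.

Per component, I: μ=12, E[X²]=144.49; II: μ=6.2, E[X²]=76.88; III: μ=4.9, E[X²]=48.02; IV: μ=7.25, E[X²]=54.73.
E[X] = 0.21·12 + 0.15·6.2 + 0.44·4.9 + 0.2·7.25 = 7.056.
E[X²] = 0.21·144.49 + 0.15·76.88 + 0.44·48.02 + 0.2·54.73 = 73.9497.
Var(X) = E[X²] − (E[X])² = 73.9497 − 49.7871 = 24.1626.
SD(X) = √24.1626 = 4.91554.

4.916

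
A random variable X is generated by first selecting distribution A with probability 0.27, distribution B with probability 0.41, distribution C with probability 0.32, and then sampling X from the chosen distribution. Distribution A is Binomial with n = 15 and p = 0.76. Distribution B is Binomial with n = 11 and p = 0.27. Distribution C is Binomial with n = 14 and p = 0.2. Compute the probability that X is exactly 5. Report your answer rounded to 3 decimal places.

Conditional on each component, P(X = 5): A: 0.000482765; B: 0.100322; C: 0.0859852.
By total probability, P(X = 5) = 0.27·0.000482765 + 0.41·0.100322 + 0.32·0.0859852 = 0.0687778.

0.069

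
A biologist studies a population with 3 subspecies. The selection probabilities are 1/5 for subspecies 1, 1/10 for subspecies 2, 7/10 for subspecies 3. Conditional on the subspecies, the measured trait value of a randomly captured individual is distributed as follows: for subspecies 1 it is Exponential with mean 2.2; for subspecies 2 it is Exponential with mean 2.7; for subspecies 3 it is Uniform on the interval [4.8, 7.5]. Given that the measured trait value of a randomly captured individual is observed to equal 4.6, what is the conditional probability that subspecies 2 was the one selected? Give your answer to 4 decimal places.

Likelihoods f(4.6 | ·): 1: 0.0561703; 2: 0.0674104; 3: 0.
Posterior ∝ prior × likelihood. Numerator for 2: 0.1·0.0674104 = 0.00674104.
Normalizing constant: 0.2·0.0561703 + 0.1·0.0674104 + 0.7·0 = 0.0179751.
P(2 | observation) = 0.00674104 / 0.0179751 = 0.375021.

0.3750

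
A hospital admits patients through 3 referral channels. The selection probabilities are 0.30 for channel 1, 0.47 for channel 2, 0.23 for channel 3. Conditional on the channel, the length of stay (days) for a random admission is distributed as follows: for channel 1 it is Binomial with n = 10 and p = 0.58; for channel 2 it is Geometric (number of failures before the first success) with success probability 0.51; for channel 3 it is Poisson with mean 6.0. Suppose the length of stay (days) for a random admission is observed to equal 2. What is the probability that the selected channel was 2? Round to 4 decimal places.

Likelihoods P(X=2 | ·): 1: 0.0146576; 2: 0.122451; 3: 0.0446175.
Posterior ∝ prior × likelihood. Numerator for 2: 0.47·0.122451 = 0.057552.
Normalizing constant: 0.3·0.0146576 + 0.47·0.122451 + 0.23·0.0446175 = 0.0722113.
P(2 | observation) = 0.057552 / 0.0722113 = 0.796994.

0.7970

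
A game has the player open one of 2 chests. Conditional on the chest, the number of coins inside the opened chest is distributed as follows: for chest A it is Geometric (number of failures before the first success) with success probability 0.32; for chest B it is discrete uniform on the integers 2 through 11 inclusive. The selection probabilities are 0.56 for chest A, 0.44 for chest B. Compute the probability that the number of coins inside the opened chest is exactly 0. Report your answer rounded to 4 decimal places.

0.1792

Conditional on each chest, P(X = 0): A: 0.32; B: 0.
By total probability, P(X = 0) = 0.56·0.32 + 0.44·0 = 0.1792.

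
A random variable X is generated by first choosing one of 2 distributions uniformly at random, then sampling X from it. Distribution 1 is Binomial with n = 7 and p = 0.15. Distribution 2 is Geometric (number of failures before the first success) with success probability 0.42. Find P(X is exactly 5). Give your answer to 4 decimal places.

0.0144

Conditional on each component, P(X = 5): 1: 0.00115216; 2: 0.027567.
By total probability, P(X = 5) = 0.5·0.00115216 + 0.5·0.027567 = 0.0143596.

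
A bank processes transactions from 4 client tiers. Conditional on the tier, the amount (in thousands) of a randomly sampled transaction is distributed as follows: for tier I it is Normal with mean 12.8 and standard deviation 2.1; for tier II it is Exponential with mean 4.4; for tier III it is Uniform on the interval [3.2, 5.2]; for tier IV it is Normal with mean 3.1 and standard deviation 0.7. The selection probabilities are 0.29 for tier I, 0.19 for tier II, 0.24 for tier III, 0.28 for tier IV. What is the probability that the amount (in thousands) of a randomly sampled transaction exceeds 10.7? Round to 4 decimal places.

0.2607

Conditional on each tier, P(X > 10.7): I: 0.841345; II: 0.0878769; III: 0; IV: 0.
By total probability, P(X > 10.7) = 0.29·0.841345 + 0.19·0.0878769 + 0.24·0 + 0.28·0 = 0.260687.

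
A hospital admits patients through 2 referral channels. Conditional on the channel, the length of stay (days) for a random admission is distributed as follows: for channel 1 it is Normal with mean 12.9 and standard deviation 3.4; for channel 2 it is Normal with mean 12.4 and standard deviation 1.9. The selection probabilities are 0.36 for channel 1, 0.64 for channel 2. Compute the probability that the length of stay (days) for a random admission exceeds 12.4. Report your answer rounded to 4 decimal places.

0.5210

Conditional on each channel, P(X > 12.4): 1: 0.558457; 2: 0.5.
By total probability, P(X > 12.4) = 0.36·0.558457 + 0.64·0.5 = 0.521045.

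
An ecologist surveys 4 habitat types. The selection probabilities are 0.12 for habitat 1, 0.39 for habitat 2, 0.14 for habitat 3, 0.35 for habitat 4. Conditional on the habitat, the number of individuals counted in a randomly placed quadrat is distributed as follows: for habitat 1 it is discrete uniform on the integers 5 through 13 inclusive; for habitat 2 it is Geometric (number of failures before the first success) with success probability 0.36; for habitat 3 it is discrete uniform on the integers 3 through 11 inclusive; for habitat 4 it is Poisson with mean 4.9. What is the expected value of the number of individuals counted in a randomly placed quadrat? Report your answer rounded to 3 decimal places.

Component means — 1: 9; 2: 1.77778; 3: 7; 4: 4.9.
E[X] = 0.12·9 + 0.39·1.77778 + 0.14·7 + 0.35·4.9 = 4.46833.

4.468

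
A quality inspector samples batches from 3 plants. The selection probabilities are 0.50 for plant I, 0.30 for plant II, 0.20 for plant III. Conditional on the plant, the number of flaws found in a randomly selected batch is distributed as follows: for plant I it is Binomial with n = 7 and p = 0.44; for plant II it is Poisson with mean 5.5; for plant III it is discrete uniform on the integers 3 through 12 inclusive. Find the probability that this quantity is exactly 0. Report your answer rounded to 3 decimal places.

0.010

Conditional on each plant, P(X = 0): I: 0.0172709; II: 0.00408677; III: 0.
By total probability, P(X = 0) = 0.5·0.0172709 + 0.3·0.00408677 + 0.2·0 = 0.00986151.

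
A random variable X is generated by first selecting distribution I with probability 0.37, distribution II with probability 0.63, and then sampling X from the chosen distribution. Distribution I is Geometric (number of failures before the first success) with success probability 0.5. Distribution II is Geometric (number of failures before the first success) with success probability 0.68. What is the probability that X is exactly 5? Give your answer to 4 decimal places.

0.0072

Conditional on each component, P(X = 5): I: 0.015625; II: 0.0022817.
By total probability, P(X = 5) = 0.37·0.015625 + 0.63·0.0022817 = 0.00721872.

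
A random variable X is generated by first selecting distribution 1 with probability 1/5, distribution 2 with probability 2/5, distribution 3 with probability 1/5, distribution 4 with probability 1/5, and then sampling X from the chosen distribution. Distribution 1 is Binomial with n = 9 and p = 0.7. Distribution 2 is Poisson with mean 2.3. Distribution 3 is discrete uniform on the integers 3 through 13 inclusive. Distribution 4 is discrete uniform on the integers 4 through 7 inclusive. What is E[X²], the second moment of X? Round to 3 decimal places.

32.452

For each component E[X²] = Var + (mean)², giving 1: 41.58; 2: 7.59; 3: 74; 4: 31.5.
Overall E[X²] = 0.2·41.58 + 0.4·7.59 + 0.2·74 + 0.2·31.5 = 32.452.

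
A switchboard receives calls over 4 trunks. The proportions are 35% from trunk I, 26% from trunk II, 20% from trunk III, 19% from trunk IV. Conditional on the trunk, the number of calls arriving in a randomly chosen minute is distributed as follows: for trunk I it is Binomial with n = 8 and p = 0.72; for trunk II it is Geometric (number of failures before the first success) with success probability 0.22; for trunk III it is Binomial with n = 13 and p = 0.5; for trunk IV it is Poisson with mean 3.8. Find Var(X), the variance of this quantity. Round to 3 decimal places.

7.601

Per component, I: μ=5.76, E[X²]=34.7904; II: μ=3.54545, E[X²]=28.686; III: μ=6.5, E[X²]=45.5; IV: μ=3.8, E[X²]=18.24.
E[X] = 0.35·5.76 + 0.26·3.54545 + 0.2·6.5 + 0.19·3.8 = 4.95982.
E[X²] = 0.35·34.7904 + 0.26·28.686 + 0.2·45.5 + 0.19·18.24 = 32.2006.
Var(X) = E[X²] − (E[X])² = 32.2006 − 24.5998 = 7.60079.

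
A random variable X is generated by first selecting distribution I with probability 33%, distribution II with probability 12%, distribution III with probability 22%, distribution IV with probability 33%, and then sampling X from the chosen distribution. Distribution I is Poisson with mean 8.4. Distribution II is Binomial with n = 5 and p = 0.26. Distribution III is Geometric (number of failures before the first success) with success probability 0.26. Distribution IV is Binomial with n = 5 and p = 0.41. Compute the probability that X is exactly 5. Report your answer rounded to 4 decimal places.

Conditional on each component, P(X = 5): I: 0.0783685; II: 0.00118814; III: 0.0576942; IV: 0.0115856.
By total probability, P(X = 5) = 0.33·0.0783685 + 0.12·0.00118814 + 0.22·0.0576942 + 0.33·0.0115856 = 0.0425202.

0.0425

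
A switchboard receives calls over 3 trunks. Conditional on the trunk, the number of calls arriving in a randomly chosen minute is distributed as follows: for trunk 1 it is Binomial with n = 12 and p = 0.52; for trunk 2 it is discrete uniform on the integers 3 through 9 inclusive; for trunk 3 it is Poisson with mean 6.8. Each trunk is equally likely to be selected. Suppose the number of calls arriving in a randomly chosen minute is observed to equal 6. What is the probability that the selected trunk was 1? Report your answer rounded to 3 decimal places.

Likelihoods P(X=6 | ·): 1: 0.223429; 2: 0.142857; 3: 0.152939.
Posterior ∝ prior × likelihood. Numerator for 1: 0.333333·0.223429 = 0.0744763.
Normalizing constant: 0.333333·0.223429 + 0.333333·0.142857 + 0.333333·0.152939 = 0.173075.
P(1 | observation) = 0.0744763 / 0.173075 = 0.430312.

0.430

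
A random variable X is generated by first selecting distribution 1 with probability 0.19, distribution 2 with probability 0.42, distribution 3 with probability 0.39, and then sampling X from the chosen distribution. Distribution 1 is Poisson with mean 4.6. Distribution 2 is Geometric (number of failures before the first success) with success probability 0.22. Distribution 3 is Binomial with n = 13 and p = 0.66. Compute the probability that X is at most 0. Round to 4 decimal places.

0.0943

Conditional on each component, P(X ≤ 0): 1: 0.0100518; 2: 0.22; 3: 8.11383e-07.
By total probability, P(X ≤ 0) = 0.19·0.0100518 + 0.42·0.22 + 0.39·8.11383e-07 = 0.0943102.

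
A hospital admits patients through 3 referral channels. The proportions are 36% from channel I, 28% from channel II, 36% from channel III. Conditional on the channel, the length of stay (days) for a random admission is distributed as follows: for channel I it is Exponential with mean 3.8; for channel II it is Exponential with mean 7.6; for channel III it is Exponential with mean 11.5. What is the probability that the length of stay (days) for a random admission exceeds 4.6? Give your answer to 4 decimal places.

0.5015

Conditional on each channel, P(X > 4.6): I: 0.29804; II: 0.545931; III: 0.67032.
By total probability, P(X > 4.6) = 0.36·0.29804 + 0.28·0.545931 + 0.36·0.67032 = 0.50147.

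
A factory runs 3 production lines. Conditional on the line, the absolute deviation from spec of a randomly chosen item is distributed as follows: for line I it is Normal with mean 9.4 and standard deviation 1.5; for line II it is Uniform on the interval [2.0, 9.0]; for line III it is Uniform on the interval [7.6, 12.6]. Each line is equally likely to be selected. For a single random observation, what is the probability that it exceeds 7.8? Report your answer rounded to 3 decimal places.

Conditional on each line, P(X > 7.8): I: 0.856939; II: 0.171429; III: 0.96.
By total probability, P(X > 7.8) = 0.333333·0.856939 + 0.333333·0.171429 + 0.333333·0.96 = 0.662789.

0.663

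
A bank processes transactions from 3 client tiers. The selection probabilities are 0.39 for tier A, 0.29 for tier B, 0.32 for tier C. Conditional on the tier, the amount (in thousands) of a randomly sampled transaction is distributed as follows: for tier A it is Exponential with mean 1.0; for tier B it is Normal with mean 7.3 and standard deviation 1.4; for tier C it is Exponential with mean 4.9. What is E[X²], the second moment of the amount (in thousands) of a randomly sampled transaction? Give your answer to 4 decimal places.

For each component E[X²] = Var + (mean)², giving A: 2; B: 55.25; C: 48.02.
Overall E[X²] = 0.39·2 + 0.29·55.25 + 0.32·48.02 = 32.1689.

32.1689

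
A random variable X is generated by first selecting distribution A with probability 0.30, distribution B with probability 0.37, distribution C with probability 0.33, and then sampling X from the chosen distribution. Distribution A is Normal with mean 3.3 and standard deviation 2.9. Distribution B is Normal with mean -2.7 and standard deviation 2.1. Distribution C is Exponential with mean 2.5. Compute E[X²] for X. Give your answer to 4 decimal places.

14.2440

For each component E[X²] = Var + (mean)², giving A: 19.3; B: 11.7; C: 12.5.
Overall E[X²] = 0.3·19.3 + 0.37·11.7 + 0.33·12.5 = 14.244.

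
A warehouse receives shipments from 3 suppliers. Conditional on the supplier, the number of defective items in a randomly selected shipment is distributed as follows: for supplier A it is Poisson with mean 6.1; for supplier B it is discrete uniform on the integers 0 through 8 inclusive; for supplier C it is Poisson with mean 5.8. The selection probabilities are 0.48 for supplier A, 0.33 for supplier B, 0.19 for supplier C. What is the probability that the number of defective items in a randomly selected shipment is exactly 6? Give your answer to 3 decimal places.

0.144

Conditional on each supplier, P(X = 6): A: 0.160491; B: 0.111111; C: 0.160076.
By total probability, P(X = 6) = 0.48·0.160491 + 0.33·0.111111 + 0.19·0.160076 = 0.144117.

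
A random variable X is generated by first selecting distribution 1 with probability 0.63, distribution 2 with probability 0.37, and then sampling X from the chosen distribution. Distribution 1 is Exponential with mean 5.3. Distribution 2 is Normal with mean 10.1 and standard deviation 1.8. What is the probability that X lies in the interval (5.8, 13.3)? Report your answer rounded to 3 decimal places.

0.513

Conditional on each component, P(5.8 < X < 13.3): 1: 0.253446; 2: 0.95383.
By total probability, P(5.8 < X < 13.3) = 0.63·0.253446 + 0.37·0.95383 = 0.512588.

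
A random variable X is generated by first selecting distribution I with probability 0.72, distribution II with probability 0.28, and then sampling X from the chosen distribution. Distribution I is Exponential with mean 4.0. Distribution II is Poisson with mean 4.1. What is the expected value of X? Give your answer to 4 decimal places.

Component means — I: 4; II: 4.1.
E[X] = 0.72·4 + 0.28·4.1 = 4.028.

4.0280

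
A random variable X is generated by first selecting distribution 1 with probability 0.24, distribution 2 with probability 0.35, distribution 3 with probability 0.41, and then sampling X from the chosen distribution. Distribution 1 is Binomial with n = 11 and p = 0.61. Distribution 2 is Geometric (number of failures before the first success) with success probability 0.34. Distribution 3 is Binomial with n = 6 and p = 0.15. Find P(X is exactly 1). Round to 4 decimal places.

Conditional on each component, P(X = 1): 1: 0.000546221; 2: 0.2244; 3: 0.399335.
By total probability, P(X = 1) = 0.24·0.000546221 + 0.35·0.2244 + 0.41·0.399335 = 0.242398.

0.2424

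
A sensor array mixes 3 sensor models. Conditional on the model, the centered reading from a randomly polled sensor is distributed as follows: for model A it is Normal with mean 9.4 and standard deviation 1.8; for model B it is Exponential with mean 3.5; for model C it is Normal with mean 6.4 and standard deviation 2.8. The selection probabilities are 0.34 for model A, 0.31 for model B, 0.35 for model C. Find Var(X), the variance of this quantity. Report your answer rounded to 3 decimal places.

13.296

Per component, A: μ=9.4, E[X²]=91.6; B: μ=3.5, E[X²]=24.5; C: μ=6.4, E[X²]=48.8.
E[X] = 0.34·9.4 + 0.31·3.5 + 0.35·6.4 = 6.521.
E[X²] = 0.34·91.6 + 0.31·24.5 + 0.35·48.8 = 55.819.
Var(X) = E[X²] − (E[X])² = 55.819 − 42.5234 = 13.2956.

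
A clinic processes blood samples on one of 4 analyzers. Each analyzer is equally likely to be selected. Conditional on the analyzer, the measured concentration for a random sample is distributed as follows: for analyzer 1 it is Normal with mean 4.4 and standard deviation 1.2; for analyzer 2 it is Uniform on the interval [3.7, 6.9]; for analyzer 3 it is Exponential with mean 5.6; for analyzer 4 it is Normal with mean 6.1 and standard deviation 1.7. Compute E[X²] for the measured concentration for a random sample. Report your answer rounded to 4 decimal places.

38.1408

For each component E[X²] = Var + (mean)², giving 1: 20.8; 2: 28.9433; 3: 62.72; 4: 40.1.
Overall E[X²] = 0.25·20.8 + 0.25·28.9433 + 0.25·62.72 + 0.25·40.1 = 38.1408.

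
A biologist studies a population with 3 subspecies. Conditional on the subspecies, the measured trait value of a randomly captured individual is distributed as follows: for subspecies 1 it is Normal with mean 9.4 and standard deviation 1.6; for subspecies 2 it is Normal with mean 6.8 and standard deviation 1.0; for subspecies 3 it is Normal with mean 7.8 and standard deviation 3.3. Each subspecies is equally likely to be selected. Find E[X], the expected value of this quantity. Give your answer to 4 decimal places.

Component means — 1: 9.4; 2: 6.8; 3: 7.8.
E[X] = 0.333333·9.4 + 0.333333·6.8 + 0.333333·7.8 = 8.

8.0000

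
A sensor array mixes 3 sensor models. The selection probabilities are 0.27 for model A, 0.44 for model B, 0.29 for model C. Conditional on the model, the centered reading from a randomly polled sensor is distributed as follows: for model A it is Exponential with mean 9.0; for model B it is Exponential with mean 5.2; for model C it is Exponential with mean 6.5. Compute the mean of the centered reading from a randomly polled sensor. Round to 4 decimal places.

Component means — A: 9; B: 5.2; C: 6.5.
E[X] = 0.27·9 + 0.44·5.2 + 0.29·6.5 = 6.603.

6.6030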